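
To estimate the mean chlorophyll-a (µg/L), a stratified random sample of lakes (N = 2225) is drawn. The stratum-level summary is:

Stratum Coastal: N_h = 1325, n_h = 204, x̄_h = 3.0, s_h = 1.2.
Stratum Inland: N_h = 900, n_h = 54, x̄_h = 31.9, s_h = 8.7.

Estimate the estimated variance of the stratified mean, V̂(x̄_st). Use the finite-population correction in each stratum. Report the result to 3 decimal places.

V̂(x̄_st) ≈ 0.218

V̂(x̄_st) = Σ W_h² (1 − n_h/N_h) s_h²/n_h, with W_h = N_h/N and N = 2225:
  stratum Coastal: (1325/2225)²·(1 − 204/1325)·1.2²/204 = 0.00211784
  stratum Inland: (900/2225)²·(1 − 54/900)·8.7²/54 = 0.215575
V̂(x̄_st) = 0.217692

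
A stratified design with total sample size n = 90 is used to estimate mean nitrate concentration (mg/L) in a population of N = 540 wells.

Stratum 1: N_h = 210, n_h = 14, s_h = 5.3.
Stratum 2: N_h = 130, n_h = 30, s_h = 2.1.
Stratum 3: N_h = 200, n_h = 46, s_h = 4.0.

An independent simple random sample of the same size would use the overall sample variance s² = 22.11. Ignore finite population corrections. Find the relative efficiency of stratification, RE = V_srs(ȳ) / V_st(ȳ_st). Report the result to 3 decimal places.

RE ≈ 0.683

V̂(ȳ_st) = Σ W_h² s_h²/n_h, with W_h = N_h/N and N = 540:
  stratum 1: (210/540)²·5.3²/14 = 0.303441
  stratum 2: (130/540)²·2.1²/30 = 0.00851955
  stratum 3: (200/540)²·4.0²/46 = 0.0477128
V_st = 0.359674
V_srs = s²/n = 22.11/90 = 0.245667
Relative efficiency = V_srs / V_st = 0.245667/0.359674 = 0.6830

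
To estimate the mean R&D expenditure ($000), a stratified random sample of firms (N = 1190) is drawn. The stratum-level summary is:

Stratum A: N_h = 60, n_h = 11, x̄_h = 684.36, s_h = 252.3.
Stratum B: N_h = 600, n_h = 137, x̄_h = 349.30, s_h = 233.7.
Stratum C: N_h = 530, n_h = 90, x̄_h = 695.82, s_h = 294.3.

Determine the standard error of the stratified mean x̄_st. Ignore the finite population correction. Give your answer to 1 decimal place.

V̂(x̄_st) = Σ W_h² s_h²/n_h, with W_h = N_h/N and N = 1190:
  stratum A: (60/1190)²·252.3²/11 = 14.7113
  stratum B: (600/1190)²·233.7²/137 = 101.346
  stratum C: (530/1190)²·294.3²/90 = 190.896
V̂(x̄_st) = 306.953
SE(x̄_st) = √306.953 = 17.5201

SE(x̄_st) ≈ 17.5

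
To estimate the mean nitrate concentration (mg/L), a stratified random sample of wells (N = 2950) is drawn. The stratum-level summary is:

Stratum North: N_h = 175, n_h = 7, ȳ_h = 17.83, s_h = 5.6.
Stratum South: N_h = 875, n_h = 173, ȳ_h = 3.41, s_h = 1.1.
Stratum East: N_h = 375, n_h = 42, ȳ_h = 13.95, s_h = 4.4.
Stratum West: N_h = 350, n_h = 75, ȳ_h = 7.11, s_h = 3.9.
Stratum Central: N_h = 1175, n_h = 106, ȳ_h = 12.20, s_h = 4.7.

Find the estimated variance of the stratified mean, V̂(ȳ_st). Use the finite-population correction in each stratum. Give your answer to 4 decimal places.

V̂(ȳ_st) ≈ 0.0546

V̂(ȳ_st) = Σ W_h² (1 − n_h/N_h) s_h²/n_h, with W_h = N_h/N and N = 2950:
  stratum North: (175/2950)²·(1 − 7/175)·5.6²/7 = 0.015135
  stratum South: (875/2950)²·(1 − 173/875)·1.1²/173 = 0.000493674
  stratum East: (375/2950)²·(1 − 42/375)·4.4²/42 = 0.00661436
  stratum West: (350/2950)²·(1 − 75/350)·3.9²/75 = 0.00224298
  stratum Central: (1175/2950)²·(1 − 106/1175)·4.7²/106 = 0.0300789
V̂(ȳ_st) = 0.0545648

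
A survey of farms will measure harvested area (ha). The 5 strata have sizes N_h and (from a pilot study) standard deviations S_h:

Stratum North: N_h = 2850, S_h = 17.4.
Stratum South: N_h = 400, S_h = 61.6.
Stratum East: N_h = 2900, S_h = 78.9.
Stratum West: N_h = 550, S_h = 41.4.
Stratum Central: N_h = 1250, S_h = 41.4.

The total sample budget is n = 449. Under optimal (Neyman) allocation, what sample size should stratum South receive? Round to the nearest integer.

Neyman allocation: n_h = n · N_h S_h / Σ N_i S_i, with n = 449.
  stratum North: N_h·S_h = 2850·17.4 = 49590.00
  stratum South: N_h·S_h = 400·61.6 = 24640.00
  stratum East: N_h·S_h = 2900·78.9 = 228810.00
  stratum West: N_h·S_h = 550·41.4 = 22770.00
  stratum Central: N_h·S_h = 1250·41.4 = 51750.00
Σ N_h S_h = 377560.00
n for stratum South = 449·24640.00/377560.00 = 29.302 → 29

29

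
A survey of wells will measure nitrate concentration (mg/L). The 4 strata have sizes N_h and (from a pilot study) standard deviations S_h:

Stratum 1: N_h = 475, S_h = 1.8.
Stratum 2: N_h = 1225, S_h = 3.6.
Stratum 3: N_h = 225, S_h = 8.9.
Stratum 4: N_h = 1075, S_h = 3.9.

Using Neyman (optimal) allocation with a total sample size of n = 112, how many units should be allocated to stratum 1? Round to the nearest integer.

8

Neyman allocation: n_h = n · N_h S_h / Σ N_i S_i, with n = 112.
  stratum 1: N_h·S_h = 475·1.8 = 855.00
  stratum 2: N_h·S_h = 1225·3.6 = 4410.00
  stratum 3: N_h·S_h = 225·8.9 = 2002.50
  stratum 4: N_h·S_h = 1075·3.9 = 4192.50
Σ N_h S_h = 11460.00
n for stratum 1 = 112·855.00/11460.00 = 8.356 → 8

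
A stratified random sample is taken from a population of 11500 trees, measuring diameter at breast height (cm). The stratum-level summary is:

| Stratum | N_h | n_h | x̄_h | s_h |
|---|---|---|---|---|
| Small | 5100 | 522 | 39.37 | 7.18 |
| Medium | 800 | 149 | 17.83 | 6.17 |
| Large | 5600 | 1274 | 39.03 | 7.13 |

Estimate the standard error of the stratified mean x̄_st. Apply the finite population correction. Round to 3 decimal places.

SE(x̄_st) ≈ 0.160

V̂(x̄_st) = Σ W_h² (1 − n_h/N_h) s_h²/n_h, with W_h = N_h/N and N = 11500:
  stratum Small: (5100/11500)²·(1 − 522/5100)·7.18²/522 = 0.0174353
  stratum Medium: (800/11500)²·(1 − 149/800)·6.17²/149 = 0.00100614
  stratum Large: (5600/11500)²·(1 − 1274/5600)·7.13²/1274 = 0.00730951
V̂(x̄_st) = 0.0257509
SE(x̄_st) = √0.0257509 = 0.160471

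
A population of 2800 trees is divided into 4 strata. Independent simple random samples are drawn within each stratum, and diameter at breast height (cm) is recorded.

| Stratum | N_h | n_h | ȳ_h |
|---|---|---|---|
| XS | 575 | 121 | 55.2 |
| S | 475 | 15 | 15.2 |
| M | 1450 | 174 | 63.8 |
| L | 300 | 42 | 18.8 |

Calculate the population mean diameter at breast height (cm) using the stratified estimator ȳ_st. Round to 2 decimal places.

N = Σ N_h = 2800. Stratum weights W_h = N_h/N.
ȳ_st = (575·55.2 + 475·15.2 + 1450·63.8 + 300·18.8) / 2800 = 48.9679

ȳ_st ≈ 48.97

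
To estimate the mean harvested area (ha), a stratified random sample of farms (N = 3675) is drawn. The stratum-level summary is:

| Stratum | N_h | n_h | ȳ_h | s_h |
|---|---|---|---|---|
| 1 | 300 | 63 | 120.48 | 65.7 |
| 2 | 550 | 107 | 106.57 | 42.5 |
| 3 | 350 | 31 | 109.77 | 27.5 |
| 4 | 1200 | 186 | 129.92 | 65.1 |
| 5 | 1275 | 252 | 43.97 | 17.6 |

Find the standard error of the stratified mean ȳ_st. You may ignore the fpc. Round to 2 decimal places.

SE(ȳ_st) ≈ 1.91

V̂(ȳ_st) = Σ W_h² s_h²/n_h, with W_h = N_h/N and N = 3675:
  stratum 1: (300/3675)²·65.7²/63 = 0.456581
  stratum 2: (550/3675)²·42.5²/107 = 0.378098
  stratum 3: (350/3675)²·27.5²/31 = 0.221271
  stratum 4: (1200/3675)²·65.1²/186 = 2.42939
  stratum 5: (1275/3675)²·17.6²/252 = 0.147955
V̂(ȳ_st) = 3.63329
SE(ȳ_st) = √3.63329 = 1.90612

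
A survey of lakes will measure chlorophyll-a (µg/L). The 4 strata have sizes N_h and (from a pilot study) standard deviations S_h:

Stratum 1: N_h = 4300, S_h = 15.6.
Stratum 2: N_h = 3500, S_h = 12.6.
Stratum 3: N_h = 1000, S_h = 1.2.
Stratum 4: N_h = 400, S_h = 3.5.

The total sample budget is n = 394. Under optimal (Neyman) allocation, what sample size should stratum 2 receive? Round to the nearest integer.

153

Neyman allocation: n_h = n · N_h S_h / Σ N_i S_i, with n = 394.
  stratum 1: N_h·S_h = 4300·15.6 = 67080.00
  stratum 2: N_h·S_h = 3500·12.6 = 44100.00
  stratum 3: N_h·S_h = 1000·1.2 = 1200.00
  stratum 4: N_h·S_h = 400·3.5 = 1400.00
Σ N_h S_h = 113780.00
n for stratum 2 = 394·44100.00/113780.00 = 152.710 → 153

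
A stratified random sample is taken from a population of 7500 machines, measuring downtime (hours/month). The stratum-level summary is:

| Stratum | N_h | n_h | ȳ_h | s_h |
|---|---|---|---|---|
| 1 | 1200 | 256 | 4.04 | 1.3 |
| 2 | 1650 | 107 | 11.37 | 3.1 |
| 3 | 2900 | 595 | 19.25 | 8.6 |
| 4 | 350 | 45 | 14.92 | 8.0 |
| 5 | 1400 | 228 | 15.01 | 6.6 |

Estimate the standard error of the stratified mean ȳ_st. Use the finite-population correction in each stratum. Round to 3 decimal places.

SE(ȳ_st) ≈ 0.165

V̂(ȳ_st) = Σ W_h² (1 − n_h/N_h) s_h²/n_h, with W_h = N_h/N and N = 7500:
  stratum 1: (1200/7500)²·(1 − 256/1200)·1.3²/256 = 0.000132947
  stratum 2: (1650/7500)²·(1 − 107/1650)·3.1²/107 = 0.00406506
  stratum 3: (2900/7500)²·(1 − 595/2900)·8.6²/595 = 0.0147716
  stratum 4: (350/7500)²·(1 − 45/350)·8.0²/45 = 0.00269906
  stratum 5: (1400/7500)²·(1 − 228/1400)·6.6²/228 = 0.00557296
V̂(ȳ_st) = 0.0272416
SE(ȳ_st) = √0.0272416 = 0.16505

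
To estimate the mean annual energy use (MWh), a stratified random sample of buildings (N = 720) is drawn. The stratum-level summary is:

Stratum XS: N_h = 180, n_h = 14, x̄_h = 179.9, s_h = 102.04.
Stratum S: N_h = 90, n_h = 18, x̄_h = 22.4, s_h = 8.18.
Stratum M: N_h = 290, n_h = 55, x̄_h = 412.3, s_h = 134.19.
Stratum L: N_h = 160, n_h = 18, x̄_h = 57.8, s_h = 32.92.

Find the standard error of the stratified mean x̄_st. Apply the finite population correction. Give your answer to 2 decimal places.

SE(x̄_st) ≈ 9.41

V̂(x̄_st) = Σ W_h² (1 − n_h/N_h) s_h²/n_h, with W_h = N_h/N and N = 720:
  stratum XS: (180/720)²·(1 − 14/180)·102.04²/14 = 42.8675
  stratum S: (90/720)²·(1 − 18/90)·8.18²/18 = 0.0464669
  stratum M: (290/720)²·(1 − 55/290)·134.19²/55 = 43.0406
  stratum L: (160/720)²·(1 − 18/160)·32.92²/18 = 2.6387
V̂(x̄_st) = 88.5933
SE(x̄_st) = √88.5933 = 9.4124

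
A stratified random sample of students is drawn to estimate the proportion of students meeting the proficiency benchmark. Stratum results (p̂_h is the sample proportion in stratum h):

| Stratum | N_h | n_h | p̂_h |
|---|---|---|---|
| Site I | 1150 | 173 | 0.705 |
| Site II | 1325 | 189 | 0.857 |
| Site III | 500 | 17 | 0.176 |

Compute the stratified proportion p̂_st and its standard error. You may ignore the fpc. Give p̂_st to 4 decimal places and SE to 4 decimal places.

p̂_st ≈ 0.6838, SE ≈ 0.0238

N = 2975; stratum weights W_h = N_h/N.
p̂_st = Σ W_h p̂_h = (1150·0.705 + 1325·0.857 + 500·0.176)/2975 = 0.68379
V̂(p̂_st) = Σ W_h² p̂_h(1−p̂_h)/(n_h−1):
  stratum Site I: (1150/2975)²·0.705·0.295/172 = 0.000180678
  stratum Site II: (1325/2975)²·0.857·0.143/188 = 0.000129305
  stratum Site III: (500/2975)²·0.176·0.824/16 = 0.000256027
V̂(p̂_st) = 0.00056601; SE = √V̂ = 0.023791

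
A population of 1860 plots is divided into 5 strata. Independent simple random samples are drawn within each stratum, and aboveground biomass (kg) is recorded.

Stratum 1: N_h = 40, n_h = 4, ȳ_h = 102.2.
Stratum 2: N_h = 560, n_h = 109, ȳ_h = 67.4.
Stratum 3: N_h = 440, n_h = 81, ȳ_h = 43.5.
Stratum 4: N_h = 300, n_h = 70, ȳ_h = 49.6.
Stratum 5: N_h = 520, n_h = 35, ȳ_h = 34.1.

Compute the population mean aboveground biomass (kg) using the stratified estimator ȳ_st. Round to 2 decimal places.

N = Σ N_h = 1860. Stratum weights W_h = N_h/N.
ȳ_st = (40·102.2 + 560·67.4 + 440·43.5 + 300·49.6 + 520·34.1) / 1860 = 50.3140

ȳ_st ≈ 50.31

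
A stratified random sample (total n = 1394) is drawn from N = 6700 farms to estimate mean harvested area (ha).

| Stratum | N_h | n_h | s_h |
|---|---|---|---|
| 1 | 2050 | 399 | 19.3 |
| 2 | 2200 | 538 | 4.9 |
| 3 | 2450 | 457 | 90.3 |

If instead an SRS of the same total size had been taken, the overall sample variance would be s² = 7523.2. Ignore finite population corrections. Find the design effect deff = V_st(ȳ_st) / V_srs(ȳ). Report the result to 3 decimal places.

V̂(ȳ_st) = Σ W_h² s_h²/n_h, with W_h = N_h/N and N = 6700:
  stratum 1: (2050/6700)²·19.3²/399 = 0.0873977
  stratum 2: (2200/6700)²·4.9²/538 = 0.00481178
  stratum 3: (2450/6700)²·90.3²/457 = 2.38584
V_st = 2.47805
V_srs = s²/n = 7523.2/1394 = 5.39684
deff = V_st / V_srs = 2.47805/5.39684 = 0.4592

deff ≈ 0.459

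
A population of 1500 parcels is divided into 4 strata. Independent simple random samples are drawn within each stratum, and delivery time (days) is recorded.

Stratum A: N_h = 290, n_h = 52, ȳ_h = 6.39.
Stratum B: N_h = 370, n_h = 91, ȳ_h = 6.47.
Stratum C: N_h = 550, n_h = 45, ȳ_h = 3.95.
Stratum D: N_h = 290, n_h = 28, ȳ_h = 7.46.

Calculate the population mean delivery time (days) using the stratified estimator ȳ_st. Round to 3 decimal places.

N = Σ N_h = 1500. Stratum weights W_h = N_h/N.
ȳ_st = (290·6.39 + 370·6.47 + 550·3.95 + 290·7.46) / 1500 = 5.72193

ȳ_st ≈ 5.722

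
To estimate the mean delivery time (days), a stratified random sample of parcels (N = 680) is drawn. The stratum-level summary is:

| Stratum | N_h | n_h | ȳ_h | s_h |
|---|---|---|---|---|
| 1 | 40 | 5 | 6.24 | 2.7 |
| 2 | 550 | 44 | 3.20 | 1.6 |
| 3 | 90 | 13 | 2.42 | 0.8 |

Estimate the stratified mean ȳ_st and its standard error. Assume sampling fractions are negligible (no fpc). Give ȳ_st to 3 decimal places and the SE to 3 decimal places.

ȳ_st = Σ W_h ȳ_h = (40·6.24 + 550·3.20 + 90·2.42)/680 = 3.27559
V̂(ȳ_st) = Σ W_h² s_h²/n_h, with W_h = N_h/N and N = 680:
  stratum 1: (40/680)²·2.7²/5 = 0.00504498
  stratum 2: (550/680)²·1.6²/44 = 0.0380623
  stratum 3: (90/680)²·0.8²/13 = 0.00086239
V̂(ȳ_st) = 0.0439697
SE(ȳ_st) = √0.0439697 = 0.209689

ȳ_st ≈ 3.276, SE ≈ 0.210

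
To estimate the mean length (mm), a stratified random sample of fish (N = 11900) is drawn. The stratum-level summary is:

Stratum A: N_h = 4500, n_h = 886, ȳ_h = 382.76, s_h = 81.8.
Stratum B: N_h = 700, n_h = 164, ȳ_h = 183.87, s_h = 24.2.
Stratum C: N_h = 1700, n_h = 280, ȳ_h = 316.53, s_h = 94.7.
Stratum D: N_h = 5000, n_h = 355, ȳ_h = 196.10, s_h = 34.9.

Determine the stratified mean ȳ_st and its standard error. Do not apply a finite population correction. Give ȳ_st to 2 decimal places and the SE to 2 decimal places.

ȳ_st = Σ W_h ȳ_h = (4500·382.76 + 700·183.87 + 1700·316.53 + 5000·196.10)/11900 = 283.17059
V̂(ȳ_st) = Σ W_h² s_h²/n_h, with W_h = N_h/N and N = 11900:
  stratum A: (4500/11900)²·81.8²/886 = 1.07995
  stratum B: (700/11900)²·24.2²/164 = 0.0123563
  stratum C: (1700/11900)²·94.7²/280 = 0.653651
  stratum D: (5000/11900)²·34.9²/355 = 0.605715
V̂(ȳ_st) = 2.35167
SE(ȳ_st) = √2.35167 = 1.53352

ȳ_st ≈ 283.17, SE ≈ 1.53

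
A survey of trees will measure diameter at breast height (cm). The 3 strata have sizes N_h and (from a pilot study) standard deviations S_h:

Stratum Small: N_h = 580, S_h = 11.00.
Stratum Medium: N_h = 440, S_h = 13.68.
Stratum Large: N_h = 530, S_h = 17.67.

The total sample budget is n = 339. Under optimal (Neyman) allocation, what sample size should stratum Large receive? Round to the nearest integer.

146

Neyman allocation: n_h = n · N_h S_h / Σ N_i S_i, with n = 339.
  stratum Small: N_h·S_h = 580·11.00 = 6380.00
  stratum Medium: N_h·S_h = 440·13.68 = 6019.20
  stratum Large: N_h·S_h = 530·17.67 = 9365.10
Σ N_h S_h = 21764.30
n for stratum Large = 339·9365.10/21764.30 = 145.870 → 146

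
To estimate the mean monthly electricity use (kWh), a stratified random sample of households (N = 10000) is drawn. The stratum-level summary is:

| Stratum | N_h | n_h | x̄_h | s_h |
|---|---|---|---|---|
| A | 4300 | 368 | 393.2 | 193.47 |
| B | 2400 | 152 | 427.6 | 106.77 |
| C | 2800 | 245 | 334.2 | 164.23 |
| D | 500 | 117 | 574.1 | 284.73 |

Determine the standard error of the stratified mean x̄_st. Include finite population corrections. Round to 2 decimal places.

SE(x̄_st) ≈ 5.52

V̂(x̄_st) = Σ W_h² (1 − n_h/N_h) s_h²/n_h, with W_h = N_h/N and N = 10000:
  stratum A: (4300/10000)²·(1 − 368/4300)·193.47²/368 = 17.1973
  stratum B: (2400/10000)²·(1 − 152/2400)·106.77²/152 = 4.04634
  stratum C: (2800/10000)²·(1 − 245/2800)·164.23²/245 = 7.87568
  stratum D: (500/10000)²·(1 − 117/500)·284.73²/117 = 1.32693
V̂(x̄_st) = 30.4463
SE(x̄_st) = √30.4463 = 5.51782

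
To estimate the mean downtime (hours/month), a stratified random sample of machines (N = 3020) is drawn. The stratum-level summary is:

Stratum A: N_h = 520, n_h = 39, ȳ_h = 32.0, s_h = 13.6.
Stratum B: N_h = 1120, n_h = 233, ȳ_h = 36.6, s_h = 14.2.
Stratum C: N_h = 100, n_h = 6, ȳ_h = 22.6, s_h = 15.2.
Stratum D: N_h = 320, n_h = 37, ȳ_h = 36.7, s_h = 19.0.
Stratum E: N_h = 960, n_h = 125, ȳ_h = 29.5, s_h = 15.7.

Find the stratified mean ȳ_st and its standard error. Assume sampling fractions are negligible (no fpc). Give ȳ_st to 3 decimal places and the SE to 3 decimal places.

ȳ_st ≈ 33.098, SE ≈ 0.781

ȳ_st = Σ W_h ȳ_h = (520·32.0 + 1120·36.6 + 100·22.6 + 320·36.7 + 960·29.5)/3020 = 33.09801
V̂(ȳ_st) = Σ W_h² s_h²/n_h, with W_h = N_h/N and N = 3020:
  stratum A: (520/3020)²·13.6²/39 = 0.140607
  stratum B: (1120/3020)²·14.2²/233 = 0.119026
  stratum C: (100/3020)²·15.2²/6 = 0.0422204
  stratum D: (320/3020)²·19.0²/37 = 0.109545
  stratum E: (960/3020)²·15.7²/125 = 0.199259
V̂(ȳ_st) = 0.610657
SE(ȳ_st) = √0.610657 = 0.781446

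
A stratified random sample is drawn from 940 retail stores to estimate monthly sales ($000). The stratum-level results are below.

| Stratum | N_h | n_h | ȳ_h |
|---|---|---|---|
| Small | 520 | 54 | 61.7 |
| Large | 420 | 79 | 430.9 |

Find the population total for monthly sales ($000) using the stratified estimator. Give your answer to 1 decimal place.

τ̂_st ≈ 213062.0

τ̂_st = Σ N_h ȳ_h = 520·61.7 + 420·430.9 = 213062.0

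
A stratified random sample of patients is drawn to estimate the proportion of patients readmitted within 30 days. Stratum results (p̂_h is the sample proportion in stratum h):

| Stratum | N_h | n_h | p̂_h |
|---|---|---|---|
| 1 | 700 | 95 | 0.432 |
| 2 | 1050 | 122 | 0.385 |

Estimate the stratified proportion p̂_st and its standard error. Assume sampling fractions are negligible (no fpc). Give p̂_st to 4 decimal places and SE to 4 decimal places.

p̂_st ≈ 0.4038, SE ≈ 0.0335

N = 1750; stratum weights W_h = N_h/N.
p̂_st = Σ W_h p̂_h = (700·0.432 + 1050·0.385)/1750 = 0.40380
V̂(p̂_st) = Σ W_h² p̂_h(1−p̂_h)/(n_h−1):
  stratum 1: (700/1750)²·0.432·0.568/94 = 0.000417661
  stratum 2: (1050/1750)²·0.385·0.615/121 = 0.000704455
V̂(p̂_st) = 0.00112212; SE = √V̂ = 0.033498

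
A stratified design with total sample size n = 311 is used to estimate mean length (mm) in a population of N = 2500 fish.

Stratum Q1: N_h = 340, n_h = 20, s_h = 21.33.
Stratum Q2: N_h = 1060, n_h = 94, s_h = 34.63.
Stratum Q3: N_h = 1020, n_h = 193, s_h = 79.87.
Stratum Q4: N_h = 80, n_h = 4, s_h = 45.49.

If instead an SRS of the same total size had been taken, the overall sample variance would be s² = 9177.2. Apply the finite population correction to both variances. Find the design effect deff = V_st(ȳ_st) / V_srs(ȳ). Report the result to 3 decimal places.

V̂(ȳ_st) = Σ W_h² (1 − n_h/N_h) s_h²/n_h, with W_h = N_h/N and N = 2500:
  stratum Q1: (340/2500)²·(1 − 20/340)·21.33²/20 = 0.396005
  stratum Q2: (1060/2500)²·(1 − 94/1060)·34.63²/94 = 2.09016
  stratum Q3: (1020/2500)²·(1 − 193/1020)·79.87²/193 = 4.46104
  stratum Q4: (80/2500)²·(1 − 4/80)·45.49²/4 = 0.503264
V_st = 7.45047
V_srs = (1 − 311/2500)·9177.2/311 = 25.8378
deff = V_st / V_srs = 7.45047/25.8378 = 0.2884

deff ≈ 0.288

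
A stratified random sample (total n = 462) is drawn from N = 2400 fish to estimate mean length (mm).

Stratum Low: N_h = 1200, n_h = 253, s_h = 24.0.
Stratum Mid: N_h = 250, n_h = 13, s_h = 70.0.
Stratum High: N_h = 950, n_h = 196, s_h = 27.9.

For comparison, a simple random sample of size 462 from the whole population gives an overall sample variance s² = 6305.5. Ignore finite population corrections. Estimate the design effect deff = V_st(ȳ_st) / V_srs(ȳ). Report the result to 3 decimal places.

V̂(ȳ_st) = Σ W_h² s_h²/n_h, with W_h = N_h/N and N = 2400:
  stratum Low: (1200/2400)²·24.0²/253 = 0.56917
  stratum Mid: (250/2400)²·70.0²/13 = 4.08988
  stratum High: (950/2400)²·27.9²/196 = 0.622267
V_st = 5.28131
V_srs = s²/n = 6305.5/462 = 13.6483
deff = V_st / V_srs = 5.28131/13.6483 = 0.3870

deff ≈ 0.387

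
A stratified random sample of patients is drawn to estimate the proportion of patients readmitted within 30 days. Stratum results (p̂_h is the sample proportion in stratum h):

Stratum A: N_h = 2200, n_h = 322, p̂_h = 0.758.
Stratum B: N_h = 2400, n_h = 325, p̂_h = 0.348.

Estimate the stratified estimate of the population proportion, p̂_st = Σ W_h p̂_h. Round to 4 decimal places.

N = 4600; stratum weights W_h = N_h/N.
p̂_st = Σ W_h p̂_h = (2200·0.758 + 2400·0.348)/4600 = 0.54409

p̂_st ≈ 0.5441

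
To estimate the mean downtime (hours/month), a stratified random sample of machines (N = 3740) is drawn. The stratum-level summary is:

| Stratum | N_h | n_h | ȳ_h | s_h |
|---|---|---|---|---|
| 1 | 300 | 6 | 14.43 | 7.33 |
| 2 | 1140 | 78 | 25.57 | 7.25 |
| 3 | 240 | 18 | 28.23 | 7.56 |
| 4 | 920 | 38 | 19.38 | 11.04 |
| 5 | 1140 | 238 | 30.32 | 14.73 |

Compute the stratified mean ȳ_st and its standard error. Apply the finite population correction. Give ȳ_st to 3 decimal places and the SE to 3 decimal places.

ȳ_st ≈ 24.772, SE ≈ 0.616

ȳ_st = Σ W_h ȳ_h = (300·14.43 + 1140·25.57 + 240·28.23 + 920·19.38 + 1140·30.32)/3740 = 24.77230
V̂(ȳ_st) = Σ W_h² (1 − n_h/N_h) s_h²/n_h, with W_h = N_h/N and N = 3740:
  stratum 1: (300/3740)²·(1 − 6/300)·7.33²/6 = 0.0564654
  stratum 2: (1140/3740)²·(1 − 78/1140)·7.25²/78 = 0.0583267
  stratum 3: (240/3740)²·(1 − 18/240)·7.56²/18 = 0.0120946
  stratum 4: (920/3740)²·(1 − 38/920)·11.04²/38 = 0.186066
  stratum 5: (1140/3740)²·(1 − 238/1140)·14.73²/238 = 0.0670188
V̂(ȳ_st) = 0.379972
SE(ȳ_st) = √0.379972 = 0.616419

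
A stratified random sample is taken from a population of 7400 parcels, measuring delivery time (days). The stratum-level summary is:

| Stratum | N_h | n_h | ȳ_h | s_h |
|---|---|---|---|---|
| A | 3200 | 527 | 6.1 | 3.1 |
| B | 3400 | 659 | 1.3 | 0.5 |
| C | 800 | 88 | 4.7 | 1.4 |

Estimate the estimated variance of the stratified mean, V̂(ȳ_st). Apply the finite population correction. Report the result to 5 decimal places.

V̂(ȳ_st) = Σ W_h² (1 − n_h/N_h) s_h²/n_h, with W_h = N_h/N and N = 7400:
  stratum A: (3200/7400)²·(1 − 527/3200)·3.1²/527 = 0.00284838
  stratum B: (3400/7400)²·(1 − 659/3400)·0.5²/659 = 6.45623e-05
  stratum C: (800/7400)²·(1 − 88/800)·1.4²/88 = 0.000231675
V̂(ȳ_st) = 0.00314462

V̂(ȳ_st) ≈ 0.00314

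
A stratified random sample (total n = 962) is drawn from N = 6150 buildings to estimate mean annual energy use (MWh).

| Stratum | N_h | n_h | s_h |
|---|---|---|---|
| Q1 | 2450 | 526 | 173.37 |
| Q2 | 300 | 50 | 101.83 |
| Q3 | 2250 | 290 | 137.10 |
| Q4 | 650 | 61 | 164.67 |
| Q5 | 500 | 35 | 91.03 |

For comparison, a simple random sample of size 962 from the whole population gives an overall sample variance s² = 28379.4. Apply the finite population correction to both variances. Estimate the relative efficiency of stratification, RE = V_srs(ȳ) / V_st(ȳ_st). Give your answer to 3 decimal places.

V̂(ȳ_st) = Σ W_h² (1 − n_h/N_h) s_h²/n_h, with W_h = N_h/N and N = 6150:
  stratum Q1: (2450/6150)²·(1 − 526/2450)·173.37²/526 = 7.12169
  stratum Q2: (300/6150)²·(1 − 50/300)·101.83²/50 = 0.411237
  stratum Q3: (2250/6150)²·(1 − 290/2250)·137.10²/290 = 7.55728
  stratum Q4: (650/6150)²·(1 − 61/650)·164.67²/61 = 4.49964
  stratum Q5: (500/6150)²·(1 − 35/500)·91.03²/35 = 1.45537
V_st = 21.0452
V_srs = (1 − 962/6150)·28379.4/962 = 24.8859
Relative efficiency = V_srs / V_st = 24.8859/21.0452 = 1.1825

RE ≈ 1.182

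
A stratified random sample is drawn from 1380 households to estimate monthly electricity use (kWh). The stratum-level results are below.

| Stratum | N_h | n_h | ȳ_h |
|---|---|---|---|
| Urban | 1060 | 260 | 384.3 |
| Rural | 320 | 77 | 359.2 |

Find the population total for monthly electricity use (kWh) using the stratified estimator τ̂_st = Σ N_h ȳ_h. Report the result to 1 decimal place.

τ̂_st ≈ 522302.0

τ̂_st = Σ N_h ȳ_h = 1060·384.3 + 320·359.2 = 522302.0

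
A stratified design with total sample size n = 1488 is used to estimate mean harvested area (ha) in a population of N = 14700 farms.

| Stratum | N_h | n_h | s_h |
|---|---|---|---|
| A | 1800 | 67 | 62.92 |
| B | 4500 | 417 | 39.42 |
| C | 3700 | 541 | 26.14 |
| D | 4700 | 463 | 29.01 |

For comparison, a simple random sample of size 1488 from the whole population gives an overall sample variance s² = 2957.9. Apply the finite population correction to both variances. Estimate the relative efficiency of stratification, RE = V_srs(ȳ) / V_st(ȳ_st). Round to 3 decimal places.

V̂(ȳ_st) = Σ W_h² (1 − n_h/N_h) s_h²/n_h, with W_h = N_h/N and N = 14700:
  stratum A: (1800/14700)²·(1 − 67/1800)·62.92²/67 = 0.85298
  stratum B: (4500/14700)²·(1 − 417/4500)·39.42²/417 = 0.316851
  stratum C: (3700/14700)²·(1 − 541/3700)·26.14²/541 = 0.0683173
  stratum D: (4700/14700)²·(1 − 463/4700)·29.01²/463 = 0.167508
V_st = 1.40566
V_srs = (1 − 1488/14700)·2957.9/1488 = 1.78662
Relative efficiency = V_srs / V_st = 1.78662/1.40566 = 1.2710

RE ≈ 1.271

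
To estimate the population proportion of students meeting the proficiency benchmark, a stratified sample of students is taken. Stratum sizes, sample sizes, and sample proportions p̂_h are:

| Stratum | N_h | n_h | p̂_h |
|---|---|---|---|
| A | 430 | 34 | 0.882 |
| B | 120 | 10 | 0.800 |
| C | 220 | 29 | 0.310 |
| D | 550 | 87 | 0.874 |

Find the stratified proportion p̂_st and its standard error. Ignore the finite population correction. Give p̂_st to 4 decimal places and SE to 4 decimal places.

p̂_st ≈ 0.7759, SE ≈ 0.0303

N = 1320; stratum weights W_h = N_h/N.
p̂_st = Σ W_h p̂_h = (430·0.882 + 120·0.800 + 220·0.310 + 550·0.874)/1320 = 0.77588
V̂(p̂_st) = Σ W_h² p̂_h(1−p̂_h)/(n_h−1):
  stratum A: (430/1320)²·0.882·0.118/33 = 0.000334677
  stratum B: (120/1320)²·0.800·0.200/9 = 0.000146924
  stratum C: (220/1320)²·0.310·0.690/28 = 0.000212202
  stratum D: (550/1320)²·0.874·0.126/86 = 0.000222311
V̂(p̂_st) = 0.000916114; SE = √V̂ = 0.0302674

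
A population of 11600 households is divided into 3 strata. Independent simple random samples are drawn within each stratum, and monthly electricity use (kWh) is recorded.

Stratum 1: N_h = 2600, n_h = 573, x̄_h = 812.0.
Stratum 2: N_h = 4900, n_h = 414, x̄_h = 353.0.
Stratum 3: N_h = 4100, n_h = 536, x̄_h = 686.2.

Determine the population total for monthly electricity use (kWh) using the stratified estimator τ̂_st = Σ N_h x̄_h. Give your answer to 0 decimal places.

τ̂_st = Σ N_h x̄_h = 2600·812.0 + 4900·353.0 + 4100·686.2 = 6654320

τ̂_st ≈ 6654320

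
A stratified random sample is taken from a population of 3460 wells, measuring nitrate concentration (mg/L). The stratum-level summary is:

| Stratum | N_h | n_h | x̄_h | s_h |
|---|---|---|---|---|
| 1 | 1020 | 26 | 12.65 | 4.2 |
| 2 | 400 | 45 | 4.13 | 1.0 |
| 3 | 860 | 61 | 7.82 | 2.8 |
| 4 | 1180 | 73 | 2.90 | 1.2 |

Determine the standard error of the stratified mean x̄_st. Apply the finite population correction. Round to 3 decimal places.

SE(x̄_st) ≈ 0.259

V̂(x̄_st) = Σ W_h² (1 − n_h/N_h) s_h²/n_h, with W_h = N_h/N and N = 3460:
  stratum 1: (1020/3460)²·(1 − 26/1020)·4.2²/26 = 0.0574592
  stratum 2: (400/3460)²·(1 − 45/400)·1.0²/45 = 0.000263587
  stratum 3: (860/3460)²·(1 − 61/860)·2.8²/61 = 0.00737699
  stratum 4: (1180/3460)²·(1 − 73/1180)·1.2²/73 = 0.00215237
V̂(x̄_st) = 0.0672522
SE(x̄_st) = √0.0672522 = 0.25933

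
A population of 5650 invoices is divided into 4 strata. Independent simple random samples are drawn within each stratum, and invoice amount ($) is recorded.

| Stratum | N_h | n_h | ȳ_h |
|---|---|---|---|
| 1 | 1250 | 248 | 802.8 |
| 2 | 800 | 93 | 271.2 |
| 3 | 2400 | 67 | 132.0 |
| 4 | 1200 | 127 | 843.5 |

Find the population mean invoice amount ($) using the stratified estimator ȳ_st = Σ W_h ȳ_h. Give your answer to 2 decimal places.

N = Σ N_h = 5650. Stratum weights W_h = N_h/N.
ȳ_st = (1250·802.8 + 800·271.2 + 2400·132.0 + 1200·843.5) / 5650 = 451.2319

ȳ_st ≈ 451.23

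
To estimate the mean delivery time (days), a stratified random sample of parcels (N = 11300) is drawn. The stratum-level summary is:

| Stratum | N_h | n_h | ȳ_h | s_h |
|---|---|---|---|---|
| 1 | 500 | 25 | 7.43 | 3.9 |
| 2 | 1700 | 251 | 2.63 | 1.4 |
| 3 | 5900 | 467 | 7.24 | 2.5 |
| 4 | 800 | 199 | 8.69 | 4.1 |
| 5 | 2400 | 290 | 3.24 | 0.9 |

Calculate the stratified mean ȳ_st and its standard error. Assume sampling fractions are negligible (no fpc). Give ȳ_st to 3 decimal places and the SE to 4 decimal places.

ȳ_st ≈ 5.808, SE ≈ 0.0746

ȳ_st = Σ W_h ȳ_h = (500·7.43 + 1700·2.63 + 5900·7.24 + 800·8.69 + 2400·3.24)/11300 = 5.80796
V̂(ȳ_st) = Σ W_h² s_h²/n_h, with W_h = N_h/N and N = 11300:
  stratum 1: (500/11300)²·3.9²/25 = 0.00119117
  stratum 2: (1700/11300)²·1.4²/251 = 0.000176735
  stratum 3: (5900/11300)²·2.5²/467 = 0.00364847
  stratum 4: (800/11300)²·4.1²/199 = 0.000423387
  stratum 5: (2400/11300)²·0.9²/290 = 0.000125995
V̂(ȳ_st) = 0.00556575
SE(ȳ_st) = √0.00556575 = 0.0746039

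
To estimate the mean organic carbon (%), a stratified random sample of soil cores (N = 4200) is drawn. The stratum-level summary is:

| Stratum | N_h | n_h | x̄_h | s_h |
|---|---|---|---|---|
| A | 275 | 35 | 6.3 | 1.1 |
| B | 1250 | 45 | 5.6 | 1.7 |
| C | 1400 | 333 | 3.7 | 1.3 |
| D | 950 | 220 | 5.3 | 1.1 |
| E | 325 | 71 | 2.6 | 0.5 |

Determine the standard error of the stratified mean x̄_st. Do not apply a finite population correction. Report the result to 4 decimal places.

V̂(x̄_st) = Σ W_h² s_h²/n_h, with W_h = N_h/N and N = 4200:
  stratum A: (275/4200)²·1.1²/35 = 0.000148212
  stratum B: (1250/4200)²·1.7²/45 = 0.00568862
  stratum C: (1400/4200)²·1.3²/333 = 0.000563897
  stratum D: (950/4200)²·1.1²/220 = 0.000281392
  stratum E: (325/4200)²·0.5²/71 = 2.10838e-05
V̂(x̄_st) = 0.0067032
SE(x̄_st) = √0.0067032 = 0.0818731

SE(x̄_st) ≈ 0.0819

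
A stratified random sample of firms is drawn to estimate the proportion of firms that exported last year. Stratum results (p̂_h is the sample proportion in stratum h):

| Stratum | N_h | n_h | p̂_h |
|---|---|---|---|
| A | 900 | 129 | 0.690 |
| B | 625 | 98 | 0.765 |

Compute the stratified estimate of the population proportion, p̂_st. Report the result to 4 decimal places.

N = 1525; stratum weights W_h = N_h/N.
p̂_st = Σ W_h p̂_h = (900·0.690 + 625·0.765)/1525 = 0.72074

p̂_st ≈ 0.7207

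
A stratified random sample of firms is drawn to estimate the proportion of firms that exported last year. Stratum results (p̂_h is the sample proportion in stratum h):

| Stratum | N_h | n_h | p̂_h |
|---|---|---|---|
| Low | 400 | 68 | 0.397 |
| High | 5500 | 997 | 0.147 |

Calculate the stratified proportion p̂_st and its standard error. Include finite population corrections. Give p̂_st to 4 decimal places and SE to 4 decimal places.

N = 5900; stratum weights W_h = N_h/N.
p̂_st = Σ W_h p̂_h = (400·0.397 + 5500·0.147)/5900 = 0.16395
V̂(p̂_st) = Σ W_h² (1 − n_h/N_h) p̂_h(1−p̂_h)/(n_h−1):
  stratum Low: (400/5900)²·(1 − 68/400)·0.397·0.603/67 = 1.3631e-05
  stratum High: (5500/5900)²·(1 − 997/5500)·0.147·0.853/996 = 8.9571e-05
V̂(p̂_st) = 0.000103202; SE = √V̂ = 0.0101588

p̂_st ≈ 0.1639, SE ≈ 0.0102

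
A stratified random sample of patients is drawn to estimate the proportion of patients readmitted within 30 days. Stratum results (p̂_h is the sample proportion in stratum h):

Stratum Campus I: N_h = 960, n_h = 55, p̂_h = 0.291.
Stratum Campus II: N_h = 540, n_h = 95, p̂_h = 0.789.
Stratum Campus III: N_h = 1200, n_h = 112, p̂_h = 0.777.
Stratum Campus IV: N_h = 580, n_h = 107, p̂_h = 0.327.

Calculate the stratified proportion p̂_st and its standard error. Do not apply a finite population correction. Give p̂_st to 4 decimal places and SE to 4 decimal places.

p̂_st ≈ 0.5572, SE ≈ 0.0255

N = 3280; stratum weights W_h = N_h/N.
p̂_st = Σ W_h p̂_h = (960·0.291 + 540·0.789 + 1200·0.777 + 580·0.327)/3280 = 0.55716
V̂(p̂_st) = Σ W_h² p̂_h(1−p̂_h)/(n_h−1):
  stratum Campus I: (960/3280)²·0.291·0.709/54 = 0.000327296
  stratum Campus II: (540/3280)²·0.789·0.211/94 = 4.80033e-05
  stratum Campus III: (1200/3280)²·0.777·0.223/111 = 0.000208938
  stratum Campus IV: (580/3280)²·0.327·0.673/106 = 6.4918e-05
V̂(p̂_st) = 0.000649155; SE = √V̂ = 0.0254785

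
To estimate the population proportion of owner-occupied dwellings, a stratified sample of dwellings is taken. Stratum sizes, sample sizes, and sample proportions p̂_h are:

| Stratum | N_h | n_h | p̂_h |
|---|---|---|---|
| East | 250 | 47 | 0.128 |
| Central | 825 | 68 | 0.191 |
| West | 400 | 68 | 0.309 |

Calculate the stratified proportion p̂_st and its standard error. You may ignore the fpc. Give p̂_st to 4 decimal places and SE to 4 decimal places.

p̂_st ≈ 0.2123, SE ≈ 0.0320

N = 1475; stratum weights W_h = N_h/N.
p̂_st = Σ W_h p̂_h = (250·0.128 + 825·0.191 + 400·0.309)/1475 = 0.21232
V̂(p̂_st) = Σ W_h² p̂_h(1−p̂_h)/(n_h−1):
  stratum East: (250/1475)²·0.128·0.872/46 = 6.97051e-05
  stratum Central: (825/1475)²·0.191·0.809/67 = 0.000721491
  stratum West: (400/1475)²·0.309·0.691/67 = 0.000234368
V̂(p̂_st) = 0.00102556; SE = √V̂ = 0.0320244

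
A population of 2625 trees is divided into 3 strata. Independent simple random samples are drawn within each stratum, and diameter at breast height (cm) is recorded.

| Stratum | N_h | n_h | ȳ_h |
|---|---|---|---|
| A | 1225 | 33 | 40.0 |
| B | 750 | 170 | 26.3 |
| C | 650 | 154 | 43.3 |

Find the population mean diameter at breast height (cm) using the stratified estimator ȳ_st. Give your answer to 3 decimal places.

ȳ_st ≈ 36.903

N = Σ N_h = 2625. Stratum weights W_h = N_h/N.
ȳ_st = (1225·40.0 + 750·26.3 + 650·43.3) / 2625 = 36.90286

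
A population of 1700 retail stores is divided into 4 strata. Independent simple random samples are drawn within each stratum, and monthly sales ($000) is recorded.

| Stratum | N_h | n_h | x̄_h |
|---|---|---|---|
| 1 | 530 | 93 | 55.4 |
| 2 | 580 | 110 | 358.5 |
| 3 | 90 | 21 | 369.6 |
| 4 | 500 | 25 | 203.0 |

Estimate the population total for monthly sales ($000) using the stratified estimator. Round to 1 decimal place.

τ̂_st ≈ 372056.0

τ̂_st = Σ N_h x̄_h = 530·55.4 + 580·358.5 + 90·369.6 + 500·203.0 = 372056.0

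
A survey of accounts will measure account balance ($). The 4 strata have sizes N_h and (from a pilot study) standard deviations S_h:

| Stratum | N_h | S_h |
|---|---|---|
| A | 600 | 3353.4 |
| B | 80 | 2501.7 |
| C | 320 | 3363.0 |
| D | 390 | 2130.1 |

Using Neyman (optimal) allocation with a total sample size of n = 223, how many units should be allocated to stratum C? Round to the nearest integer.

58

Neyman allocation: n_h = n · N_h S_h / Σ N_i S_i, with n = 223.
  stratum A: N_h·S_h = 600·3353.4 = 2012040.00
  stratum B: N_h·S_h = 80·2501.7 = 200136.00
  stratum C: N_h·S_h = 320·3363.0 = 1076160.00
  stratum D: N_h·S_h = 390·2130.1 = 830739.00
Σ N_h S_h = 4119075.00
n for stratum C = 223·1076160.00/4119075.00 = 58.262 → 58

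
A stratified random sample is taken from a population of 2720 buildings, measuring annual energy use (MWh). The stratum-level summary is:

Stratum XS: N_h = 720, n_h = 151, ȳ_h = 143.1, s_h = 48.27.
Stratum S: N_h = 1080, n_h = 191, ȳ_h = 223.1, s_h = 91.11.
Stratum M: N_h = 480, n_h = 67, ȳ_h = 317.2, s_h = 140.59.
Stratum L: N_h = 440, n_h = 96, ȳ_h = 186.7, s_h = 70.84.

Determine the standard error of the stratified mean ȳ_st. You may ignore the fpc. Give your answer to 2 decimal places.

V̂(ȳ_st) = Σ W_h² s_h²/n_h, with W_h = N_h/N and N = 2720:
  stratum XS: (720/2720)²·48.27²/151 = 1.0812
  stratum S: (1080/2720)²·91.11²/191 = 6.85186
  stratum M: (480/2720)²·140.59²/67 = 9.18711
  stratum L: (440/2720)²·70.84²/96 = 1.3679
V̂(ȳ_st) = 18.4881
SE(ȳ_st) = √18.4881 = 4.29977

SE(ȳ_st) ≈ 4.30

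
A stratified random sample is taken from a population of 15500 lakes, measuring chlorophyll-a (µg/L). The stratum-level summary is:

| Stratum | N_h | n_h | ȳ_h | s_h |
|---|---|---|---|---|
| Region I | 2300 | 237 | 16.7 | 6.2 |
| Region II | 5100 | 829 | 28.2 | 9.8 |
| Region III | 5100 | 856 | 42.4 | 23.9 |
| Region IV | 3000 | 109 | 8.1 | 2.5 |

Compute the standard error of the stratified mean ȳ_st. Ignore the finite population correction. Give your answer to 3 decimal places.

V̂(ȳ_st) = Σ W_h² s_h²/n_h, with W_h = N_h/N and N = 15500:
  stratum Region I: (2300/15500)²·6.2²/237 = 0.00357131
  stratum Region II: (5100/15500)²·9.8²/829 = 0.0125422
  stratum Region III: (5100/15500)²·23.9²/856 = 0.0722435
  stratum Region IV: (3000/15500)²·2.5²/109 = 0.00214799
V̂(ȳ_st) = 0.0905051
SE(ȳ_st) = √0.0905051 = 0.300841

SE(ȳ_st) ≈ 0.301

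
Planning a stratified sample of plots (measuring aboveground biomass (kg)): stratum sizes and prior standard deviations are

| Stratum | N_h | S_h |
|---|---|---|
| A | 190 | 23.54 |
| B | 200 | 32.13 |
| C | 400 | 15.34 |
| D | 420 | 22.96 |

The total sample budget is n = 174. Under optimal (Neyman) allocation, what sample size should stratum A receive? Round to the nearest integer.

29

Neyman allocation: n_h = n · N_h S_h / Σ N_i S_i, with n = 174.
  stratum A: N_h·S_h = 190·23.54 = 4472.60
  stratum B: N_h·S_h = 200·32.13 = 6426.00
  stratum C: N_h·S_h = 400·15.34 = 6136.00
  stratum D: N_h·S_h = 420·22.96 = 9643.20
Σ N_h S_h = 26677.80
n for stratum A = 174·4472.60/26677.80 = 29.172 → 29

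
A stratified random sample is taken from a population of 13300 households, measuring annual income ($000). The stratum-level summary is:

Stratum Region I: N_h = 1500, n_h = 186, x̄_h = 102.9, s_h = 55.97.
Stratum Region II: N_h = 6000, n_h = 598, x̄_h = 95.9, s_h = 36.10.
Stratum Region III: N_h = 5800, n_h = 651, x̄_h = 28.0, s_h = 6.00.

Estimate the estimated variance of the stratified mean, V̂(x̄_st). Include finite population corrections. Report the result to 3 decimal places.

V̂(x̄_st) ≈ 0.596

V̂(x̄_st) = Σ W_h² (1 − n_h/N_h) s_h²/n_h, with W_h = N_h/N and N = 13300:
  stratum Region I: (1500/13300)²·(1 − 186/1500)·55.97²/186 = 0.187664
  stratum Region II: (6000/13300)²·(1 − 598/6000)·36.10²/598 = 0.399315
  stratum Region III: (5800/13300)²·(1 − 651/5800)·6.00²/651 = 0.00933618
V̂(x̄_st) = 0.596315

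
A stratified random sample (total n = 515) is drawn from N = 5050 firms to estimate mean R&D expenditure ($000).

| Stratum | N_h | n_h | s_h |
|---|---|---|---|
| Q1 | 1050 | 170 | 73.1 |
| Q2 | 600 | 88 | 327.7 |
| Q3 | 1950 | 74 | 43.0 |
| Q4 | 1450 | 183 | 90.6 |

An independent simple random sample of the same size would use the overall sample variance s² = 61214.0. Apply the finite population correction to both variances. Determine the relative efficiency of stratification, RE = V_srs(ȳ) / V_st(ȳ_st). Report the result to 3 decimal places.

V̂(ȳ_st) = Σ W_h² (1 − n_h/N_h) s_h²/n_h, with W_h = N_h/N and N = 5050:
  stratum Q1: (1050/5050)²·(1 − 170/1050)·73.1²/170 = 1.13887
  stratum Q2: (600/5050)²·(1 − 88/600)·327.7²/88 = 14.6997
  stratum Q3: (1950/5050)²·(1 − 74/1950)·43.0²/74 = 3.58418
  stratum Q4: (1450/5050)²·(1 − 183/1450)·90.6²/183 = 3.23122
V_st = 22.654
V_srs = (1 − 515/5050)·61214.0/515 = 106.741
Relative efficiency = V_srs / V_st = 106.741/22.654 = 4.7118

RE ≈ 4.712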